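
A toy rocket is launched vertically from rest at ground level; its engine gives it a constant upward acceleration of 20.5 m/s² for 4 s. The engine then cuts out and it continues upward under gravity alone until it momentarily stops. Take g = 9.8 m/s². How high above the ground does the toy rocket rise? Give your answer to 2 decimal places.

Phase 1 (powered ascent): v₀ = 0 m/s, a = 20.5 m/s².
v = v₀ + at = 0 + (20.5)(4) = 82.0 m/s
Δx = v₀t + ½at² = 0·4 + 0.5·20.5·4² = 164 m

Phase 2 (coasting upward): v₀ = 82.0 m/s, a = -9.8 m/s².
v = v₀ + at → t = (0 − 82.0) / -9.8 = 8.37 s
v² = v₀² + 2aΔx → Δx = (0² − 82.0²)/(2·-9.8) = 343 m
Maximum height = 164 + 343 = 507 m

507.06 m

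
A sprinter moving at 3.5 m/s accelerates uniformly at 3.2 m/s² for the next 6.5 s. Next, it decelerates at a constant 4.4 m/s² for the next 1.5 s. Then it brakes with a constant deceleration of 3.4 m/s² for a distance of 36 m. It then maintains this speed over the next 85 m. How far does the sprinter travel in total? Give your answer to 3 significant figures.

243 m

Phase 1 (accelerating): v₀ = 3.50 m/s, a = 3.2 m/s².
v = v₀ + at = 3.50 + (3.2)(6.5) = 24.3 m/s
Δx = v₀t + ½at² = 3.50·6.5 + 0.5·3.2·6.5² = 90.4 m

Phase 2 (decelerating): v₀ = 24.3 m/s, a = -4.4 m/s².
v = v₀ + at = 24.3 + (-4.4)(1.5) = 17.7 m/s
Δx = v₀t + ½at² = 24.3·1.5 + 0.5·-4.4·1.5² = 31.5 m

Phase 3 (decelerating): v₀ = 17.7 m/s, a = -3.4 m/s².
v² = v₀² + 2aΔx = 17.7² + 2·-3.4·36 = 68.5 → v = 8.28 m/s
t = (v − v₀)/a = (8.28 − 17.7)/-3.4 = 2.77 s

Phase 4 (constant speed): v₀ = 8.28 m/s, a = 0 m/s².
Constant speed: t = d/v = 85/8.28 = 10.3 s
Total distance = 90.4 + 31.5 + 36.0 + 85.0 = 243 m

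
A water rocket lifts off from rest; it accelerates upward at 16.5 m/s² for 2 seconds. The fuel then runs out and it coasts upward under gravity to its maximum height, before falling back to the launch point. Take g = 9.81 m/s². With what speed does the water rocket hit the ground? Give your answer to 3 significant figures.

Phase 1 (powered ascent): v₀ = 0 m/s, a = 16.5 m/s².
v = v₀ + at = 0 + (16.5)(2) = 33.0 m/s
Δx = v₀t + ½at² = 0·2 + 0.5·16.5·2² = 33.0 m

Phase 2 (coasting upward): v₀ = 33.0 m/s, a = -9.81 m/s².
v = v₀ + at → t = (0 − 33.0) / -9.81 = 3.36 s
v² = v₀² + 2aΔx → Δx = (0² − 33.0²)/(2·-9.81) = 55.5 m

Phase 3 (free fall): v₀ = 0 m/s, a = -9.81 m/s².
Falls 88.5 m from rest: t = √(2·88.5/9.81) = 4.25 s; v = g·t = 41.7 m/s.
Impact speed = 41.7 m/s

41.7 m/s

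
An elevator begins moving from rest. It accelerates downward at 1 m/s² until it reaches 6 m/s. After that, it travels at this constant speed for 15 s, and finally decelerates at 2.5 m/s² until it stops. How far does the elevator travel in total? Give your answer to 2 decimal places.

Phase 1 (accelerating): v₀ = 0 m/s, a = 1 m/s².
v = v₀ + at → t = (6 − 0) / 1 = 6.00 s
v² = v₀² + 2aΔx → Δx = (6² − 0²)/(2·1) = 18.0 m

Phase 2 (constant speed): v₀ = 6.00 m/s, a = 0 m/s².
v = v₀ + at = 6.00 + (0)(15) = 6.00 m/s
Δx = v₀t + ½at² = 6.00·15 + 0.5·0·15² = 90.0 m

Phase 3 (decelerating): v₀ = 6.00 m/s, a = -2.5 m/s².
v = v₀ + at → t = (0 − 6.00) / -2.5 = 2.40 s
v² = v₀² + 2aΔx → Δx = (0² − 6.00²)/(2·-2.5) = 7.20 m
Total distance = 18.0 + 90.0 + 7.20 = 115 m

115.20 m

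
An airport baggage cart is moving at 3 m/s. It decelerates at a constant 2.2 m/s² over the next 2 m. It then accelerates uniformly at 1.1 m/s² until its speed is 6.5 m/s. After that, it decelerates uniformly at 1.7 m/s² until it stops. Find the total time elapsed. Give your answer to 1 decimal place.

10.5 s

Phase 1 (decelerating): v₀ = 3.00 m/s, a = -2.2 m/s².
v² = v₀² + 2aΔx = 3.00² + 2·-2.2·2 = 0.200 → v = 0.447 m/s
t = (v − v₀)/a = (0.447 − 3.00)/-2.2 = 1.16 s

Phase 2 (accelerating): v₀ = 0.447 m/s, a = 1.1 m/s².
v = v₀ + at → t = (6.5 − 0.447) / 1.1 = 5.50 s
v² = v₀² + 2aΔx → Δx = (6.5² − 0.447²)/(2·1.1) = 19.1 m

Phase 3 (decelerating): v₀ = 6.50 m/s, a = -1.7 m/s².
v = v₀ + at → t = (0 − 6.50) / -1.7 = 3.82 s
v² = v₀² + 2aΔx → Δx = (0² − 6.50²)/(2·-1.7) = 12.4 m
Total time = 1.16 + 5.50 + 3.82 = 10.5 s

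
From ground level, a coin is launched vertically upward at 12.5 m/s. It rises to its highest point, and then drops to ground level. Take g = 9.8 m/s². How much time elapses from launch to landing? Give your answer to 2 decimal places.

2.55 s

Phase 1 (rising): v₀ = 12.5 m/s, a = -9.8 m/s².
v = v₀ + at → t = (0 − 12.5) / -9.8 = 1.28 s
v² = v₀² + 2aΔx → Δx = (0² − 12.5²)/(2·-9.8) = 7.97 m

Phase 2 (falling): v₀ = 0 m/s, a = -9.8 m/s².
Falls 7.97 m from rest: t = √(2·7.97/9.8) = 1.28 s; v = g·t = 12.5 m/s.
Total time = 1.28 + 1.28 = 2.55 s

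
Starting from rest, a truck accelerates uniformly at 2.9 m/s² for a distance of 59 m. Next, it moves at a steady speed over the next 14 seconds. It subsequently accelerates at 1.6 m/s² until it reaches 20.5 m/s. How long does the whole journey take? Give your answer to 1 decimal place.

Phase 1 (accelerating): v₀ = 0 m/s, a = 2.9 m/s².
v² = v₀² + 2aΔx = 0² + 2·2.9·59 = 342 → v = 18.5 m/s
t = (v − v₀)/a = (18.5 − 0)/2.9 = 6.38 s

Phase 2 (constant speed): v₀ = 18.5 m/s, a = 0 m/s².
v = v₀ + at = 18.5 + (0)(14) = 18.5 m/s
Δx = v₀t + ½at² = 18.5·14 + 0.5·0·14² = 259 m

Phase 3 (accelerating): v₀ = 18.5 m/s, a = 1.6 m/s².
v = v₀ + at → t = (20.5 − 18.5) / 1.6 = 1.25 s
v² = v₀² + 2aΔx → Δx = (20.5² − 18.5²)/(2·1.6) = 24.4 m
Total time = 6.38 + 14.0 + 1.25 = 21.6 s

21.6 s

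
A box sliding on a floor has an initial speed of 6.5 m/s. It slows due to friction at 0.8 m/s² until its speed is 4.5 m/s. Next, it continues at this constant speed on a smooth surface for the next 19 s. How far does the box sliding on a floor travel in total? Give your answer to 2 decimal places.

99.25 m

Phase 1 (decelerating): v₀ = 6.50 m/s, a = -0.8 m/s².
v = v₀ + at → t = (4.5 − 6.50) / -0.8 = 2.50 s
v² = v₀² + 2aΔx → Δx = (4.5² − 6.50²)/(2·-0.8) = 13.8 m

Phase 2 (constant speed): v₀ = 4.50 m/s, a = 0 m/s².
v = v₀ + at = 4.50 + (0)(19) = 4.50 m/s
Δx = v₀t + ½at² = 4.50·19 + 0.5·0·19² = 85.5 m
Total distance = 13.8 + 85.5 = 99.2 m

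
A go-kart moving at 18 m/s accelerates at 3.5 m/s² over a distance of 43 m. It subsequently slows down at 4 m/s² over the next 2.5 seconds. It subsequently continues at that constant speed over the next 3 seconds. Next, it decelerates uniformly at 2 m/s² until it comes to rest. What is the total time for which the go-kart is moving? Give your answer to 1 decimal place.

15.0 s

Phase 1 (accelerating): v₀ = 18.0 m/s, a = 3.5 m/s².
v² = v₀² + 2aΔx = 18.0² + 2·3.5·43 = 625 → v = 25.0 m/s
t = (v − v₀)/a = (25.0 − 18.0)/3.5 = 2.00 s

Phase 2 (decelerating): v₀ = 25.0 m/s, a = -4 m/s².
v = v₀ + at = 25.0 + (-4)(2.5) = 15.0 m/s
Δx = v₀t + ½at² = 25.0·2.5 + 0.5·-4·2.5² = 50.0 m

Phase 3 (constant speed): v₀ = 15.0 m/s, a = 0 m/s².
v = v₀ + at = 15.0 + (0)(3) = 15.0 m/s
Δx = v₀t + ½at² = 15.0·3 + 0.5·0·3² = 45.0 m

Phase 4 (decelerating): v₀ = 15.0 m/s, a = -2 m/s².
v = v₀ + at → t = (0 − 15.0) / -2 = 7.50 s
v² = v₀² + 2aΔx → Δx = (0² − 15.0²)/(2·-2) = 56.2 m
Total time = 2.00 + 2.50 + 3.00 + 7.50 = 15.0 s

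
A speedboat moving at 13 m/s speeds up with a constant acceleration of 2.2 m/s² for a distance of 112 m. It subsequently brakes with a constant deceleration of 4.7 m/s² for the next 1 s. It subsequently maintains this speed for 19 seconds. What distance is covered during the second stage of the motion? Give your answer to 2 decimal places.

23.38 m

Phase 1 (accelerating): v₀ = 13.0 m/s, a = 2.2 m/s².
v² = v₀² + 2aΔx = 13.0² + 2·2.2·112 = 662 → v = 25.7 m/s
t = (v − v₀)/a = (25.7 − 13.0)/2.2 = 5.78 s

Phase 2 (decelerating): v₀ = 25.7 m/s, a = -4.7 m/s².
v = v₀ + at = 25.7 + (-4.7)(1) = 21.0 m/s
Δx = v₀t + ½at² = 25.7·1 + 0.5·-4.7·1² = 23.4 m
Distance in phase 2 = 23.4 m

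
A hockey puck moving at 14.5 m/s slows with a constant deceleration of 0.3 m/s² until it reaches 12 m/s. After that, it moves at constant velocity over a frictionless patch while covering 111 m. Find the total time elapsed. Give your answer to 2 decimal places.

17.58 s

Phase 1 (decelerating): v₀ = 14.5 m/s, a = -0.3 m/s².
v = v₀ + at → t = (12 − 14.5) / -0.3 = 8.33 s
v² = v₀² + 2aΔx → Δx = (12² − 14.5²)/(2·-0.3) = 110 m

Phase 2 (constant speed): v₀ = 12.0 m/s, a = 0 m/s².
Constant speed: t = d/v = 111/12.0 = 9.25 s
Total time = 8.33 + 9.25 = 17.6 s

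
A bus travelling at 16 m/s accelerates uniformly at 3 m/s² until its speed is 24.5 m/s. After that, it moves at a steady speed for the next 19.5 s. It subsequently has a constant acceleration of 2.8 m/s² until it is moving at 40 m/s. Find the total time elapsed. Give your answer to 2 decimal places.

Phase 1 (accelerating): v₀ = 16.0 m/s, a = 3 m/s².
v = v₀ + at → t = (24.5 − 16.0) / 3 = 2.83 s
v² = v₀² + 2aΔx → Δx = (24.5² − 16.0²)/(2·3) = 57.4 m

Phase 2 (constant speed): v₀ = 24.5 m/s, a = 0 m/s².
v = v₀ + at = 24.5 + (0)(19.5) = 24.5 m/s
Δx = v₀t + ½at² = 24.5·19.5 + 0.5·0·19.5² = 478 m

Phase 3 (accelerating): v₀ = 24.5 m/s, a = 2.8 m/s².
v = v₀ + at → t = (40 − 24.5) / 2.8 = 5.54 s
v² = v₀² + 2aΔx → Δx = (40² − 24.5²)/(2·2.8) = 179 m
Total time = 2.83 + 19.5 + 5.54 = 27.9 s

27.87 s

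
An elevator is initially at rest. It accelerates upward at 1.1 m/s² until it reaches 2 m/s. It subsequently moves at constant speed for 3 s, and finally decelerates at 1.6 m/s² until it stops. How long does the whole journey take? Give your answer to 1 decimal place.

Phase 1 (accelerating): v₀ = 0 m/s, a = 1.1 m/s².
v = v₀ + at → t = (2 − 0) / 1.1 = 1.82 s
v² = v₀² + 2aΔx → Δx = (2² − 0²)/(2·1.1) = 1.82 m

Phase 2 (constant speed): v₀ = 2.00 m/s, a = 0 m/s².
v = v₀ + at = 2.00 + (0)(3) = 2.00 m/s
Δx = v₀t + ½at² = 2.00·3 + 0.5·0·3² = 6.00 m

Phase 3 (decelerating): v₀ = 2.00 m/s, a = -1.6 m/s².
v = v₀ + at → t = (0 − 2.00) / -1.6 = 1.25 s
v² = v₀² + 2aΔx → Δx = (0² − 2.00²)/(2·-1.6) = 1.25 m
Total time = 1.82 + 3.00 + 1.25 = 6.07 s

6.1 s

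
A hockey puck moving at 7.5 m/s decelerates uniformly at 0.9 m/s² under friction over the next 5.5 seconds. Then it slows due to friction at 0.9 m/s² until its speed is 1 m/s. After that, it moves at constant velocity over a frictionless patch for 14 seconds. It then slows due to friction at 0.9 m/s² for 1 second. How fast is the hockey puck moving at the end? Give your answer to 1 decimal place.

0.1 m/s

Phase 1 (decelerating): v₀ = 7.50 m/s, a = -0.9 m/s².
v = v₀ + at = 7.50 + (-0.9)(5.5) = 2.55 m/s
Δx = v₀t + ½at² = 7.50·5.5 + 0.5·-0.9·5.5² = 27.6 m

Phase 2 (decelerating): v₀ = 2.55 m/s, a = -0.9 m/s².
v = v₀ + at → t = (1 − 2.55) / -0.9 = 1.72 s
v² = v₀² + 2aΔx → Δx = (1² − 2.55²)/(2·-0.9) = 3.06 m

Phase 3 (constant speed): v₀ = 1.00 m/s, a = 0 m/s².
v = v₀ + at = 1.00 + (0)(14) = 1.00 m/s
Δx = v₀t + ½at² = 1.00·14 + 0.5·0·14² = 14.0 m

Phase 4 (decelerating): v₀ = 1.00 m/s, a = -0.9 m/s².
v = v₀ + at = 1.00 + (-0.9)(1) = 0.100 m/s
Δx = v₀t + ½at² = 1.00·1 + 0.5·-0.9·1² = 0.550 m
Final speed = 0.100 m/s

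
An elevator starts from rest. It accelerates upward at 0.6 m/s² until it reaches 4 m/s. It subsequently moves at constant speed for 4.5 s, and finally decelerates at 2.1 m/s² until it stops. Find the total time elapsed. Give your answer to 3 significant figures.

Phase 1 (accelerating): v₀ = 0 m/s, a = 0.6 m/s².
v = v₀ + at → t = (4 − 0) / 0.6 = 6.67 s
v² = v₀² + 2aΔx → Δx = (4² − 0²)/(2·0.6) = 13.3 m

Phase 2 (constant speed): v₀ = 4.00 m/s, a = 0 m/s².
v = v₀ + at = 4.00 + (0)(4.5) = 4.00 m/s
Δx = v₀t + ½at² = 4.00·4.5 + 0.5·0·4.5² = 18.0 m

Phase 3 (decelerating): v₀ = 4.00 m/s, a = -2.1 m/s².
v = v₀ + at → t = (0 − 4.00) / -2.1 = 1.90 s
v² = v₀² + 2aΔx → Δx = (0² − 4.00²)/(2·-2.1) = 3.81 m
Total time = 6.67 + 4.50 + 1.90 = 13.1 s

13.1 s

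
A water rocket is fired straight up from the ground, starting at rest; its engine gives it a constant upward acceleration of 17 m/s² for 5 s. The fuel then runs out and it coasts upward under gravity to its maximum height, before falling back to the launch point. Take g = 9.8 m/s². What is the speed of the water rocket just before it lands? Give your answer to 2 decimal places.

Phase 1 (powered ascent): v₀ = 0 m/s, a = 17 m/s².
v = v₀ + at = 0 + (17)(5) = 85.0 m/s
Δx = v₀t + ½at² = 0·5 + 0.5·17·5² = 212 m

Phase 2 (coasting upward): v₀ = 85.0 m/s, a = -9.8 m/s².
v = v₀ + at → t = (0 − 85.0) / -9.8 = 8.67 s
v² = v₀² + 2aΔx → Δx = (0² − 85.0²)/(2·-9.8) = 369 m

Phase 3 (free fall): v₀ = 0 m/s, a = -9.8 m/s².
Falls 581 m from rest: t = √(2·581/9.8) = 10.9 s; v = g·t = 107 m/s.
Impact speed = 107 m/s

106.72 m/s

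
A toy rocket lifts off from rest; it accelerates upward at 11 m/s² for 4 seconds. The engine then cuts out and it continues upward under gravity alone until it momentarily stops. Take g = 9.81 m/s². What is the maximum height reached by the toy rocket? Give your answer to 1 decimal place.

Phase 1 (powered ascent): v₀ = 0 m/s, a = 11 m/s².
v = v₀ + at = 0 + (11)(4) = 44.0 m/s
Δx = v₀t + ½at² = 0·4 + 0.5·11·4² = 88.0 m

Phase 2 (coasting upward): v₀ = 44.0 m/s, a = -9.81 m/s².
v = v₀ + at → t = (0 − 44.0) / -9.81 = 4.49 s
v² = v₀² + 2aΔx → Δx = (0² − 44.0²)/(2·-9.81) = 98.7 m
Maximum height = 88.0 + 98.7 = 187 m

186.7 m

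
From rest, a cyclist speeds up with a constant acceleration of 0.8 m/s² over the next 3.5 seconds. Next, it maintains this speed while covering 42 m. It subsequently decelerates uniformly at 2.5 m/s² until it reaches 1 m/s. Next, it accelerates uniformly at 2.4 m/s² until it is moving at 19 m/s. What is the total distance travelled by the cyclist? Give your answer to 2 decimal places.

Phase 1 (accelerating): v₀ = 0 m/s, a = 0.8 m/s².
v = v₀ + at = 0 + (0.8)(3.5) = 2.80 m/s
Δx = v₀t + ½at² = 0·3.5 + 0.5·0.8·3.5² = 4.90 m

Phase 2 (constant speed): v₀ = 2.80 m/s, a = 0 m/s².
Constant speed: t = d/v = 42/2.80 = 15.0 s

Phase 3 (decelerating): v₀ = 2.80 m/s, a = -2.5 m/s².
v = v₀ + at → t = (1 − 2.80) / -2.5 = 0.720 s
v² = v₀² + 2aΔx → Δx = (1² − 2.80²)/(2·-2.5) = 1.37 m

Phase 4 (accelerating): v₀ = 1.00 m/s, a = 2.4 m/s².
v = v₀ + at → t = (19 − 1.00) / 2.4 = 7.50 s
v² = v₀² + 2aΔx → Δx = (19² − 1.00²)/(2·2.4) = 75.0 m
Total distance = 4.90 + 42.0 + 1.37 + 75.0 = 123 m

123.27 m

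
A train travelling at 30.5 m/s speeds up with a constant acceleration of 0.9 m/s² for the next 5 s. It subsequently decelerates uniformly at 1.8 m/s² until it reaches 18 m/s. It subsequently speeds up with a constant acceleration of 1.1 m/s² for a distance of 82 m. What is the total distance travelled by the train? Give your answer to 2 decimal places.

Phase 1 (accelerating): v₀ = 30.5 m/s, a = 0.9 m/s².
v = v₀ + at = 30.5 + (0.9)(5) = 35.0 m/s
Δx = v₀t + ½at² = 30.5·5 + 0.5·0.9·5² = 164 m

Phase 2 (decelerating): v₀ = 35.0 m/s, a = -1.8 m/s².
v = v₀ + at → t = (18 − 35.0) / -1.8 = 9.44 s
v² = v₀² + 2aΔx → Δx = (18² − 35.0²)/(2·-1.8) = 250 m

Phase 3 (accelerating): v₀ = 18.0 m/s, a = 1.1 m/s².
v² = v₀² + 2aΔx = 18.0² + 2·1.1·82 = 504 → v = 22.5 m/s
t = (v − v₀)/a = (22.5 − 18.0)/1.1 = 4.05 s
Total distance = 164 + 250 + 82.0 = 496 m

496.03 m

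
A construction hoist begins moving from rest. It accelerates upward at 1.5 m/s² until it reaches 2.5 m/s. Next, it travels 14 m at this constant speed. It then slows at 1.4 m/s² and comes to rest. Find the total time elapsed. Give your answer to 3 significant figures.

Phase 1 (accelerating): v₀ = 0 m/s, a = 1.5 m/s².
v = v₀ + at → t = (2.5 − 0) / 1.5 = 1.67 s
v² = v₀² + 2aΔx → Δx = (2.5² − 0²)/(2·1.5) = 2.08 m

Phase 2 (constant speed): v₀ = 2.50 m/s, a = 0 m/s².
Constant speed: t = d/v = 14/2.50 = 5.60 s

Phase 3 (decelerating): v₀ = 2.50 m/s, a = -1.4 m/s².
v = v₀ + at → t = (0 − 2.50) / -1.4 = 1.79 s
v² = v₀² + 2aΔx → Δx = (0² − 2.50²)/(2·-1.4) = 2.23 m
Total time = 1.67 + 5.60 + 1.79 = 9.05 s

9.05 s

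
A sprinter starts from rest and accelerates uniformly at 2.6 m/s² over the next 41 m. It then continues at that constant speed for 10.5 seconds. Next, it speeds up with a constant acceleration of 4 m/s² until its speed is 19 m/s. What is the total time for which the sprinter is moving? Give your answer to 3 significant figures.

17.2 s

Phase 1 (accelerating): v₀ = 0 m/s, a = 2.6 m/s².
v² = v₀² + 2aΔx = 0² + 2·2.6·41 = 213 → v = 14.6 m/s
t = (v − v₀)/a = (14.6 − 0)/2.6 = 5.62 s

Phase 2 (constant speed): v₀ = 14.6 m/s, a = 0 m/s².
v = v₀ + at = 14.6 + (0)(10.5) = 14.6 m/s
Δx = v₀t + ½at² = 14.6·10.5 + 0.5·0·10.5² = 153 m

Phase 3 (accelerating): v₀ = 14.6 m/s, a = 4 m/s².
v = v₀ + at → t = (19 − 14.6) / 4 = 1.10 s
v² = v₀² + 2aΔx → Δx = (19² − 14.6²)/(2·4) = 18.5 m
Total time = 5.62 + 10.5 + 1.10 = 17.2 s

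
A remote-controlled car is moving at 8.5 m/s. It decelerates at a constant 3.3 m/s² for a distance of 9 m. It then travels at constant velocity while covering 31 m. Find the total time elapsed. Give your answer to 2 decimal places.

Phase 1 (decelerating): v₀ = 8.50 m/s, a = -3.3 m/s².
v² = v₀² + 2aΔx = 8.50² + 2·-3.3·9 = 12.9 → v = 3.58 m/s
t = (v − v₀)/a = (3.58 − 8.50)/-3.3 = 1.49 s

Phase 2 (constant speed): v₀ = 3.58 m/s, a = 0 m/s².
Constant speed: t = d/v = 31/3.58 = 8.65 s
Total time = 1.49 + 8.65 = 10.1 s

10.14 s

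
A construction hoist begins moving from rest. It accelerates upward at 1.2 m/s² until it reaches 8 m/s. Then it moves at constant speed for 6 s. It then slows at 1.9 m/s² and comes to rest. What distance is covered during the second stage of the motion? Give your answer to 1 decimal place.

Phase 1 (accelerating): v₀ = 0 m/s, a = 1.2 m/s².
v = v₀ + at → t = (8 − 0) / 1.2 = 6.67 s
v² = v₀² + 2aΔx → Δx = (8² − 0²)/(2·1.2) = 26.7 m

Phase 2 (constant speed): v₀ = 8.00 m/s, a = 0 m/s².
v = v₀ + at = 8.00 + (0)(6) = 8.00 m/s
Δx = v₀t + ½at² = 8.00·6 + 0.5·0·6² = 48.0 m
Distance in phase 2 = 48.0 m

48.0 m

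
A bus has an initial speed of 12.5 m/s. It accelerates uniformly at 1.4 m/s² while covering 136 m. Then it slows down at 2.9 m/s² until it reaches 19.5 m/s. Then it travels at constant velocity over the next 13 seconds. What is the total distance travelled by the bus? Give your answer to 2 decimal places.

416.53 m

Phase 1 (accelerating): v₀ = 12.5 m/s, a = 1.4 m/s².
v² = v₀² + 2aΔx = 12.5² + 2·1.4·136 = 537 → v = 23.2 m/s
t = (v − v₀)/a = (23.2 − 12.5)/1.4 = 7.62 s

Phase 2 (decelerating): v₀ = 23.2 m/s, a = -2.9 m/s².
v = v₀ + at → t = (19.5 − 23.2) / -2.9 = 1.27 s
v² = v₀² + 2aΔx → Δx = (19.5² − 23.2²)/(2·-2.9) = 27.0 m

Phase 3 (constant speed): v₀ = 19.5 m/s, a = 0 m/s².
v = v₀ + at = 19.5 + (0)(13) = 19.5 m/s
Δx = v₀t + ½at² = 19.5·13 + 0.5·0·13² = 254 m
Total distance = 136 + 27.0 + 254 = 417 m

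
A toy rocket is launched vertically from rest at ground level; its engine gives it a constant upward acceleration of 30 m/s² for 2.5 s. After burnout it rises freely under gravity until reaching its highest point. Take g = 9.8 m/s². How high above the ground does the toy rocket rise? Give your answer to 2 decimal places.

Phase 1 (powered ascent): v₀ = 0 m/s, a = 30 m/s².
v = v₀ + at = 0 + (30)(2.5) = 75.0 m/s
Δx = v₀t + ½at² = 0·2.5 + 0.5·30·2.5² = 93.8 m

Phase 2 (coasting upward): v₀ = 75.0 m/s, a = -9.8 m/s².
v = v₀ + at → t = (0 − 75.0) / -9.8 = 7.65 s
v² = v₀² + 2aΔx → Δx = (0² − 75.0²)/(2·-9.8) = 287 m
Maximum height = 93.8 + 287 = 381 m

380.74 m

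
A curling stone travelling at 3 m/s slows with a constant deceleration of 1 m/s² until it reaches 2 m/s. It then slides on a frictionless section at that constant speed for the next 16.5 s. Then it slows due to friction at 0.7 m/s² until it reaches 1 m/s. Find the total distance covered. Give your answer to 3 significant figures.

37.6 m

Phase 1 (decelerating): v₀ = 3.00 m/s, a = -1 m/s².
v = v₀ + at → t = (2 − 3.00) / -1 = 1.00 s
v² = v₀² + 2aΔx → Δx = (2² − 3.00²)/(2·-1) = 2.50 m

Phase 2 (constant speed): v₀ = 2.00 m/s, a = 0 m/s².
v = v₀ + at = 2.00 + (0)(16.5) = 2.00 m/s
Δx = v₀t + ½at² = 2.00·16.5 + 0.5·0·16.5² = 33.0 m

Phase 3 (decelerating): v₀ = 2.00 m/s, a = -0.7 m/s².
v = v₀ + at → t = (1 − 2.00) / -0.7 = 1.43 s
v² = v₀² + 2aΔx → Δx = (1² − 2.00²)/(2·-0.7) = 2.14 m
Total distance = 2.50 + 33.0 + 2.14 = 37.6 m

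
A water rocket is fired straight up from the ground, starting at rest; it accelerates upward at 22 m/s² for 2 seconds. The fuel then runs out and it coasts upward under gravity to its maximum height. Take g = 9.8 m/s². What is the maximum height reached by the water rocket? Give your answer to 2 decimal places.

142.78 m

Phase 1 (powered ascent): v₀ = 0 m/s, a = 22 m/s².
v = v₀ + at = 0 + (22)(2) = 44.0 m/s
Δx = v₀t + ½at² = 0·2 + 0.5·22·2² = 44.0 m

Phase 2 (coasting upward): v₀ = 44.0 m/s, a = -9.8 m/s².
v = v₀ + at → t = (0 − 44.0) / -9.8 = 4.49 s
v² = v₀² + 2aΔx → Δx = (0² − 44.0²)/(2·-9.8) = 98.8 m
Maximum height = 44.0 + 98.8 = 143 m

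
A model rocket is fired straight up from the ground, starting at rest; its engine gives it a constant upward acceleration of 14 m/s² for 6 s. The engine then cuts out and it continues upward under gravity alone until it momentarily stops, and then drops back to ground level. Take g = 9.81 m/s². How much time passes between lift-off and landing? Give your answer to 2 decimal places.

Phase 1 (powered ascent): v₀ = 0 m/s, a = 14 m/s².
v = v₀ + at = 0 + (14)(6) = 84.0 m/s
Δx = v₀t + ½at² = 0·6 + 0.5·14·6² = 252 m

Phase 2 (coasting upward): v₀ = 84.0 m/s, a = -9.81 m/s².
v = v₀ + at → t = (0 − 84.0) / -9.81 = 8.56 s
v² = v₀² + 2aΔx → Δx = (0² − 84.0²)/(2·-9.81) = 360 m

Phase 3 (free fall): v₀ = 0 m/s, a = -9.81 m/s².
Falls 612 m from rest: t = √(2·612/9.81) = 11.2 s; v = g·t = 110 m/s.
Total time = 6.00 + 8.56 + 11.2 = 25.7 s

25.73 s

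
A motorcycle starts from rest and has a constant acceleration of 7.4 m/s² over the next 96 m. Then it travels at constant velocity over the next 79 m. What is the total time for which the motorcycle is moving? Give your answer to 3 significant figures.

7.19 s

Phase 1 (accelerating): v₀ = 0 m/s, a = 7.4 m/s².
v² = v₀² + 2aΔx = 0² + 2·7.4·96 = 1420 → v = 37.7 m/s
t = (v − v₀)/a = (37.7 − 0)/7.4 = 5.09 s

Phase 2 (constant speed): v₀ = 37.7 m/s, a = 0 m/s².
Constant speed: t = d/v = 79/37.7 = 2.10 s
Total time = 5.09 + 2.10 = 7.19 s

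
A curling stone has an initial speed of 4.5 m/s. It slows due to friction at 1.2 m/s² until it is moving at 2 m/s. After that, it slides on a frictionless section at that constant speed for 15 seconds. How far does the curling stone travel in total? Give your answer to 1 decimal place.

Phase 1 (decelerating): v₀ = 4.50 m/s, a = -1.2 m/s².
v = v₀ + at → t = (2 − 4.50) / -1.2 = 2.08 s
v² = v₀² + 2aΔx → Δx = (2² − 4.50²)/(2·-1.2) = 6.77 m

Phase 2 (constant speed): v₀ = 2.00 m/s, a = 0 m/s².
v = v₀ + at = 2.00 + (0)(15) = 2.00 m/s
Δx = v₀t + ½at² = 2.00·15 + 0.5·0·15² = 30.0 m
Total distance = 6.77 + 30.0 = 36.8 m

36.8 m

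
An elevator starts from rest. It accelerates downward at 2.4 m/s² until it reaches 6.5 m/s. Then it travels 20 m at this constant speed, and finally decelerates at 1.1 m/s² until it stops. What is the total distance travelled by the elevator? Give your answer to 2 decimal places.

Phase 1 (accelerating): v₀ = 0 m/s, a = 2.4 m/s².
v = v₀ + at → t = (6.5 − 0) / 2.4 = 2.71 s
v² = v₀² + 2aΔx → Δx = (6.5² − 0²)/(2·2.4) = 8.80 m

Phase 2 (constant speed): v₀ = 6.50 m/s, a = 0 m/s².
Constant speed: t = d/v = 20/6.50 = 3.08 s

Phase 3 (decelerating): v₀ = 6.50 m/s, a = -1.1 m/s².
v = v₀ + at → t = (0 − 6.50) / -1.1 = 5.91 s
v² = v₀² + 2aΔx → Δx = (0² − 6.50²)/(2·-1.1) = 19.2 m
Total distance = 8.80 + 20.0 + 19.2 = 48.0 m

48.01 m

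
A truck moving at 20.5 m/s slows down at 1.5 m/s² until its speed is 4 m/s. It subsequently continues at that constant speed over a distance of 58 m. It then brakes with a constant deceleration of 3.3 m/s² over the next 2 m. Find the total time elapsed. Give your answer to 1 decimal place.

Phase 1 (decelerating): v₀ = 20.5 m/s, a = -1.5 m/s².
v = v₀ + at → t = (4 − 20.5) / -1.5 = 11.0 s
v² = v₀² + 2aΔx → Δx = (4² − 20.5²)/(2·-1.5) = 135 m

Phase 2 (constant speed): v₀ = 4.00 m/s, a = 0 m/s².
Constant speed: t = d/v = 58/4.00 = 14.5 s

Phase 3 (decelerating): v₀ = 4.00 m/s, a = -3.3 m/s².
v² = v₀² + 2aΔx = 4.00² + 2·-3.3·2 = 2.80 → v = 1.67 m/s
t = (v − v₀)/a = (1.67 − 4.00)/-3.3 = 0.705 s
Total time = 11.0 + 14.5 + 0.705 = 26.2 s

26.2 s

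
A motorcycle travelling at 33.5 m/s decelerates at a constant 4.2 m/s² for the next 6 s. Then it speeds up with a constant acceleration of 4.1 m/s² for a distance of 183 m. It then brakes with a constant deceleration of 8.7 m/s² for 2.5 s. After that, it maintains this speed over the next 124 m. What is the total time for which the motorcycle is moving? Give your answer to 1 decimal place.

23.1 s

Phase 1 (decelerating): v₀ = 33.5 m/s, a = -4.2 m/s².
v = v₀ + at = 33.5 + (-4.2)(6) = 8.30 m/s
Δx = v₀t + ½at² = 33.5·6 + 0.5·-4.2·6² = 125 m

Phase 2 (accelerating): v₀ = 8.30 m/s, a = 4.1 m/s².
v² = v₀² + 2aΔx = 8.30² + 2·4.1·183 = 1570 → v = 39.6 m/s
t = (v − v₀)/a = (39.6 − 8.30)/4.1 = 7.64 s

Phase 3 (decelerating): v₀ = 39.6 m/s, a = -8.7 m/s².
v = v₀ + at = 39.6 + (-8.7)(2.5) = 17.9 m/s
Δx = v₀t + ½at² = 39.6·2.5 + 0.5·-8.7·2.5² = 71.9 m

Phase 4 (constant speed): v₀ = 17.9 m/s, a = 0 m/s².
Constant speed: t = d/v = 124/17.9 = 6.94 s
Total time = 6.00 + 7.64 + 2.50 + 6.94 = 23.1 s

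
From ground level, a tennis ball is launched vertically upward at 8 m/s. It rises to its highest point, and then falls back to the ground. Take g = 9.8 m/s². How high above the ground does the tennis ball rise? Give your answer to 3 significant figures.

Phase 1 (rising): v₀ = 8.00 m/s, a = -9.8 m/s².
v = v₀ + at → t = (0 − 8.00) / -9.8 = 0.816 s
v² = v₀² + 2aΔx → Δx = (0² − 8.00²)/(2·-9.8) = 3.27 m
Maximum height = 3.27 m

3.27 m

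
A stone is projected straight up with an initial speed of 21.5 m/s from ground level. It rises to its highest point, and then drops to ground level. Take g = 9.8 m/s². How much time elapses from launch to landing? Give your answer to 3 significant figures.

Phase 1 (rising): v₀ = 21.5 m/s, a = -9.8 m/s².
v = v₀ + at → t = (0 − 21.5) / -9.8 = 2.19 s
v² = v₀² + 2aΔx → Δx = (0² − 21.5²)/(2·-9.8) = 23.6 m

Phase 2 (falling): v₀ = 0 m/s, a = -9.8 m/s².
Falls 23.6 m from rest: t = √(2·23.6/9.8) = 2.19 s; v = g·t = 21.5 m/s.
Total time = 2.19 + 2.19 = 4.39 s

4.39 s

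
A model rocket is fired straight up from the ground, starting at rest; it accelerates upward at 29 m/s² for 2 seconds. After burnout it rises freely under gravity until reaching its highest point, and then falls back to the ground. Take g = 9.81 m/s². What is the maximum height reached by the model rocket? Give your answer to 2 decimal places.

229.46 m

Phase 1 (powered ascent): v₀ = 0 m/s, a = 29 m/s².
v = v₀ + at = 0 + (29)(2) = 58.0 m/s
Δx = v₀t + ½at² = 0·2 + 0.5·29·2² = 58.0 m

Phase 2 (coasting upward): v₀ = 58.0 m/s, a = -9.81 m/s².
v = v₀ + at → t = (0 − 58.0) / -9.81 = 5.91 s
v² = v₀² + 2aΔx → Δx = (0² − 58.0²)/(2·-9.81) = 171 m
Maximum height = 58.0 + 171 = 229 m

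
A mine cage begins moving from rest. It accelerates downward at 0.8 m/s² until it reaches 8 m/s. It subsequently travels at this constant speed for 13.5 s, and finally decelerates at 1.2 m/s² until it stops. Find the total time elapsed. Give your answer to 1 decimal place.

Phase 1 (accelerating): v₀ = 0 m/s, a = 0.8 m/s².
v = v₀ + at → t = (8 − 0) / 0.8 = 10.0 s
v² = v₀² + 2aΔx → Δx = (8² − 0²)/(2·0.8) = 40.0 m

Phase 2 (constant speed): v₀ = 8.00 m/s, a = 0 m/s².
v = v₀ + at = 8.00 + (0)(13.5) = 8.00 m/s
Δx = v₀t + ½at² = 8.00·13.5 + 0.5·0·13.5² = 108 m

Phase 3 (decelerating): v₀ = 8.00 m/s, a = -1.2 m/s².
v = v₀ + at → t = (0 − 8.00) / -1.2 = 6.67 s
v² = v₀² + 2aΔx → Δx = (0² − 8.00²)/(2·-1.2) = 26.7 m
Total time = 10.0 + 13.5 + 6.67 = 30.2 s

30.2 s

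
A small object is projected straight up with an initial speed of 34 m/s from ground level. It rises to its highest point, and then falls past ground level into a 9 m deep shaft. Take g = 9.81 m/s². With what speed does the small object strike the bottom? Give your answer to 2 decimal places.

36.50 m/s

Phase 1 (rising): v₀ = 34.0 m/s, a = -9.81 m/s².
v = v₀ + at → t = (0 − 34.0) / -9.81 = 3.47 s
v² = v₀² + 2aΔx → Δx = (0² − 34.0²)/(2·-9.81) = 58.9 m

Phase 2 (falling): v₀ = 0 m/s, a = -9.81 m/s².
Falls 67.9 m from rest: t = √(2·67.9/9.81) = 3.72 s; v = g·t = 36.5 m/s.
Final speed = 36.5 m/s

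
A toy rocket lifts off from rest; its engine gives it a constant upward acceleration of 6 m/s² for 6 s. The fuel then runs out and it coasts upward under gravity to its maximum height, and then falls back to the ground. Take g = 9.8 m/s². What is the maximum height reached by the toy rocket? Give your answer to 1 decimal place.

174.1 m

Phase 1 (powered ascent): v₀ = 0 m/s, a = 6 m/s².
v = v₀ + at = 0 + (6)(6) = 36.0 m/s
Δx = v₀t + ½at² = 0·6 + 0.5·6·6² = 108 m

Phase 2 (coasting upward): v₀ = 36.0 m/s, a = -9.8 m/s².
v = v₀ + at → t = (0 − 36.0) / -9.8 = 3.67 s
v² = v₀² + 2aΔx → Δx = (0² − 36.0²)/(2·-9.8) = 66.1 m
Maximum height = 108 + 66.1 = 174 m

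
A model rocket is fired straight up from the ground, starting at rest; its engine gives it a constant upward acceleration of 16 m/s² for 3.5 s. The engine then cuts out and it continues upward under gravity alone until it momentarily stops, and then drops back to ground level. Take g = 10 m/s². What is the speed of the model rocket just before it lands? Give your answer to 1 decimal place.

Phase 1 (powered ascent): v₀ = 0 m/s, a = 16 m/s².
v = v₀ + at = 0 + (16)(3.5) = 56.0 m/s
Δx = v₀t + ½at² = 0·3.5 + 0.5·16·3.5² = 98.0 m

Phase 2 (coasting upward): v₀ = 56.0 m/s, a = -10 m/s².
v = v₀ + at → t = (0 − 56.0) / -10 = 5.60 s
v² = v₀² + 2aΔx → Δx = (0² − 56.0²)/(2·-10) = 157 m

Phase 3 (free fall): v₀ = 0 m/s, a = -10 m/s².
Falls 255 m from rest: t = √(2·255/10) = 7.14 s; v = g·t = 71.4 m/s.
Impact speed = 71.4 m/s

71.4 m/s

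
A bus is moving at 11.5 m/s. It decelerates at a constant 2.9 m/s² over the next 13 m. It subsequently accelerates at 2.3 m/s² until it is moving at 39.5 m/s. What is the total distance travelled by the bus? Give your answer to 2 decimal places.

339.83 m

Phase 1 (decelerating): v₀ = 11.5 m/s, a = -2.9 m/s².
v² = v₀² + 2aΔx = 11.5² + 2·-2.9·13 = 56.9 → v = 7.54 m/s
t = (v − v₀)/a = (7.54 − 11.5)/-2.9 = 1.37 s

Phase 2 (accelerating): v₀ = 7.54 m/s, a = 2.3 m/s².
v = v₀ + at → t = (39.5 − 7.54) / 2.3 = 13.9 s
v² = v₀² + 2aΔx → Δx = (39.5² − 7.54²)/(2·2.3) = 327 m
Total distance = 13.0 + 327 = 340 m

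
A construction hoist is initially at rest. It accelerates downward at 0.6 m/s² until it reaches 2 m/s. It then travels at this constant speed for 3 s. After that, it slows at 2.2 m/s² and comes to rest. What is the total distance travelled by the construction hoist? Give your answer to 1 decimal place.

Phase 1 (accelerating): v₀ = 0 m/s, a = 0.6 m/s².
v = v₀ + at → t = (2 − 0) / 0.6 = 3.33 s
v² = v₀² + 2aΔx → Δx = (2² − 0²)/(2·0.6) = 3.33 m

Phase 2 (constant speed): v₀ = 2.00 m/s, a = 0 m/s².
v = v₀ + at = 2.00 + (0)(3) = 2.00 m/s
Δx = v₀t + ½at² = 2.00·3 + 0.5·0·3² = 6.00 m

Phase 3 (decelerating): v₀ = 2.00 m/s, a = -2.2 m/s².
v = v₀ + at → t = (0 − 2.00) / -2.2 = 0.909 s
v² = v₀² + 2aΔx → Δx = (0² − 2.00²)/(2·-2.2) = 0.909 m
Total distance = 3.33 + 6.00 + 0.909 = 10.2 m

10.2 m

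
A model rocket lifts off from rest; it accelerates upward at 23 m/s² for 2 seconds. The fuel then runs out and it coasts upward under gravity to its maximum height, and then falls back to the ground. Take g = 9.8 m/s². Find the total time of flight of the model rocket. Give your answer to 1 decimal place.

Phase 1 (powered ascent): v₀ = 0 m/s, a = 23 m/s².
v = v₀ + at = 0 + (23)(2) = 46.0 m/s
Δx = v₀t + ½at² = 0·2 + 0.5·23·2² = 46.0 m

Phase 2 (coasting upward): v₀ = 46.0 m/s, a = -9.8 m/s².
v = v₀ + at → t = (0 − 46.0) / -9.8 = 4.69 s
v² = v₀² + 2aΔx → Δx = (0² − 46.0²)/(2·-9.8) = 108 m

Phase 3 (free fall): v₀ = 0 m/s, a = -9.8 m/s².
Falls 154 m from rest: t = √(2·154/9.8) = 5.61 s; v = g·t = 54.9 m/s.
Total time = 2.00 + 4.69 + 5.61 = 12.3 s

12.3 s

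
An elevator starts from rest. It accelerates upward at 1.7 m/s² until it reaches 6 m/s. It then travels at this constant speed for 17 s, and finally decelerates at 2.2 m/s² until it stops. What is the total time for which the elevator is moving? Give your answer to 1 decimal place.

Phase 1 (accelerating): v₀ = 0 m/s, a = 1.7 m/s².
v = v₀ + at → t = (6 − 0) / 1.7 = 3.53 s
v² = v₀² + 2aΔx → Δx = (6² − 0²)/(2·1.7) = 10.6 m

Phase 2 (constant speed): v₀ = 6.00 m/s, a = 0 m/s².
v = v₀ + at = 6.00 + (0)(17) = 6.00 m/s
Δx = v₀t + ½at² = 6.00·17 + 0.5·0·17² = 102 m

Phase 3 (decelerating): v₀ = 6.00 m/s, a = -2.2 m/s².
v = v₀ + at → t = (0 − 6.00) / -2.2 = 2.73 s
v² = v₀² + 2aΔx → Δx = (0² − 6.00²)/(2·-2.2) = 8.18 m
Total time = 3.53 + 17.0 + 2.73 = 23.3 s

23.3 s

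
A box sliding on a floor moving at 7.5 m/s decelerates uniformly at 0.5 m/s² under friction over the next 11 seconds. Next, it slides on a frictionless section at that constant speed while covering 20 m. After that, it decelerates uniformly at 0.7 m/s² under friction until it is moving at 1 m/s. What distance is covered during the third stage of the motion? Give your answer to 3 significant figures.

Phase 1 (decelerating): v₀ = 7.50 m/s, a = -0.5 m/s².
v = v₀ + at = 7.50 + (-0.5)(11) = 2.00 m/s
Δx = v₀t + ½at² = 7.50·11 + 0.5·-0.5·11² = 52.2 m

Phase 2 (constant speed): v₀ = 2.00 m/s, a = 0 m/s².
Constant speed: t = d/v = 20/2.00 = 10.0 s

Phase 3 (decelerating): v₀ = 2.00 m/s, a = -0.7 m/s².
v = v₀ + at → t = (1 − 2.00) / -0.7 = 1.43 s
v² = v₀² + 2aΔx → Δx = (1² − 2.00²)/(2·-0.7) = 2.14 m
Distance in phase 3 = 2.14 m

2.14 m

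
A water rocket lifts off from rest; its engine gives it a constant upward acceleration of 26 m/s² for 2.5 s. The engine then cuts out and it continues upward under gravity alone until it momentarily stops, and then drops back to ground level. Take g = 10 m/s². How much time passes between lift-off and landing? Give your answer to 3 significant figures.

Phase 1 (powered ascent): v₀ = 0 m/s, a = 26 m/s².
v = v₀ + at = 0 + (26)(2.5) = 65.0 m/s
Δx = v₀t + ½at² = 0·2.5 + 0.5·26·2.5² = 81.2 m

Phase 2 (coasting upward): v₀ = 65.0 m/s, a = -10 m/s².
v = v₀ + at → t = (0 − 65.0) / -10 = 6.50 s
v² = v₀² + 2aΔx → Δx = (0² − 65.0²)/(2·-10) = 211 m

Phase 3 (free fall): v₀ = 0 m/s, a = -10 m/s².
Falls 292 m from rest: t = √(2·292/10) = 7.65 s; v = g·t = 76.5 m/s.
Total time = 2.50 + 6.50 + 7.65 = 16.6 s

16.6 s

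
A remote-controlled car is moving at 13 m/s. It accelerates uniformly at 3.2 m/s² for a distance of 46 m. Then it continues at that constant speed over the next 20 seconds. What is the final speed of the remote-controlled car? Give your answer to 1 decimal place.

21.5 m/s

Phase 1 (accelerating): v₀ = 13.0 m/s, a = 3.2 m/s².
v² = v₀² + 2aΔx = 13.0² + 2·3.2·46 = 463 → v = 21.5 m/s
t = (v − v₀)/a = (21.5 − 13.0)/3.2 = 2.66 s

Phase 2 (constant speed): v₀ = 21.5 m/s, a = 0 m/s².
v = v₀ + at = 21.5 + (0)(20) = 21.5 m/s
Δx = v₀t + ½at² = 21.5·20 + 0.5·0·20² = 431 m
Final speed = 21.5 m/s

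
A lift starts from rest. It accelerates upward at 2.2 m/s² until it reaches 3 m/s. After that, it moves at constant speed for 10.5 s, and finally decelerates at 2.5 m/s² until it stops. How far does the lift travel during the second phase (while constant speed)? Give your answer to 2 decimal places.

Phase 1 (accelerating): v₀ = 0 m/s, a = 2.2 m/s².
v = v₀ + at → t = (3 − 0) / 2.2 = 1.36 s
v² = v₀² + 2aΔx → Δx = (3² − 0²)/(2·2.2) = 2.05 m

Phase 2 (constant speed): v₀ = 3.00 m/s, a = 0 m/s².
v = v₀ + at = 3.00 + (0)(10.5) = 3.00 m/s
Δx = v₀t + ½at² = 3.00·10.5 + 0.5·0·10.5² = 31.5 m
Distance in phase 2 = 31.5 m

31.50 m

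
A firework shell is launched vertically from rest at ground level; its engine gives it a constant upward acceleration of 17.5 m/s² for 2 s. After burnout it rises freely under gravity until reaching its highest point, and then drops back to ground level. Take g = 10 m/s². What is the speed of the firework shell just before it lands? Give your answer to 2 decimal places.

43.87 m/s

Phase 1 (powered ascent): v₀ = 0 m/s, a = 17.5 m/s².
v = v₀ + at = 0 + (17.5)(2) = 35.0 m/s
Δx = v₀t + ½at² = 0·2 + 0.5·17.5·2² = 35.0 m

Phase 2 (coasting upward): v₀ = 35.0 m/s, a = -10 m/s².
v = v₀ + at → t = (0 − 35.0) / -10 = 3.50 s
v² = v₀² + 2aΔx → Δx = (0² − 35.0²)/(2·-10) = 61.2 m

Phase 3 (free fall): v₀ = 0 m/s, a = -10 m/s².
Falls 96.2 m from rest: t = √(2·96.2/10) = 4.39 s; v = g·t = 43.9 m/s.
Impact speed = 43.9 m/s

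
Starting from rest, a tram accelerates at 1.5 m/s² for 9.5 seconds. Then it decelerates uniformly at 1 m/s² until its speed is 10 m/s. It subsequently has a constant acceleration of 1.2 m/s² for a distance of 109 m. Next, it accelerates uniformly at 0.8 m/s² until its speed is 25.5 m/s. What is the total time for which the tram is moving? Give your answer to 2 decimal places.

Phase 1 (accelerating): v₀ = 0 m/s, a = 1.5 m/s².
v = v₀ + at = 0 + (1.5)(9.5) = 14.2 m/s
Δx = v₀t + ½at² = 0·9.5 + 0.5·1.5·9.5² = 67.7 m

Phase 2 (decelerating): v₀ = 14.2 m/s, a = -1 m/s².
v = v₀ + at → t = (10 − 14.2) / -1 = 4.25 s
v² = v₀² + 2aΔx → Δx = (10² − 14.2²)/(2·-1) = 51.5 m

Phase 3 (accelerating): v₀ = 10.0 m/s, a = 1.2 m/s².
v² = v₀² + 2aΔx = 10.0² + 2·1.2·109 = 362 → v = 19.0 m/s
t = (v − v₀)/a = (19.0 − 10.0)/1.2 = 7.51 s

Phase 4 (accelerating): v₀ = 19.0 m/s, a = 0.8 m/s².
v = v₀ + at → t = (25.5 − 19.0) / 0.8 = 8.11 s
v² = v₀² + 2aΔx → Δx = (25.5² − 19.0²)/(2·0.8) = 180 m
Total time = 9.50 + 4.25 + 7.51 + 8.11 = 29.4 s

29.37 s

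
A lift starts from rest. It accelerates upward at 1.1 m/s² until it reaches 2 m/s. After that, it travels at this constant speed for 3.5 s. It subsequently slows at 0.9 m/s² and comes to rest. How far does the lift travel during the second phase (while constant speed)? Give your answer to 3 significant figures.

7.00 m

Phase 1 (accelerating): v₀ = 0 m/s, a = 1.1 m/s².
v = v₀ + at → t = (2 − 0) / 1.1 = 1.82 s
v² = v₀² + 2aΔx → Δx = (2² − 0²)/(2·1.1) = 1.82 m

Phase 2 (constant speed): v₀ = 2.00 m/s, a = 0 m/s².
v = v₀ + at = 2.00 + (0)(3.5) = 2.00 m/s
Δx = v₀t + ½at² = 2.00·3.5 + 0.5·0·3.5² = 7.00 m
Distance in phase 2 = 7.00 m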